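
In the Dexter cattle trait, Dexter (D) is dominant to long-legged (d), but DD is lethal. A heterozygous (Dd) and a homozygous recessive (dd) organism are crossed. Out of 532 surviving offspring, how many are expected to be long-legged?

Cross: Dd × dd
Punnett square offspring (before lethality): 2 Dd, 2 dd
No DD offspring are produced in this cross.
long-legged: 2 out of 4 → fraction 1/2
Expected count = 1/2 × 532 = 266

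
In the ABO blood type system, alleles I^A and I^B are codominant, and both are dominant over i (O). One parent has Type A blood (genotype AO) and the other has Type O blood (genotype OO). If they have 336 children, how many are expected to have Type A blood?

Cross: AO × OO
Possible offspring genotypes: 2 AO, 2 OO
Blood type counts: 2 Type A, 2 Type O
Probability of Type A: 2/4 = 1/2
Expected count = 1/2 × 336 = 168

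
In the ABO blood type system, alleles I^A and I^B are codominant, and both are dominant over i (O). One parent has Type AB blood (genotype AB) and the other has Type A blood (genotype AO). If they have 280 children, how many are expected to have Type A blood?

Cross: AB × AO
Possible offspring genotypes: 1 AA, 1 AO, 1 AB, 1 BO
Blood type counts: 2 Type A, 1 Type AB, 1 Type B
Probability of Type A: 2/4 = 1/2
Expected count = 1/2 × 280 = 140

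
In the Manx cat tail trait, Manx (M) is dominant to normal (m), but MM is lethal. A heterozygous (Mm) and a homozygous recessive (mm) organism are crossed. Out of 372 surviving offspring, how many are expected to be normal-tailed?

Cross: Mm × mm
Punnett square offspring (before lethality): 2 Mm, 2 mm
No MM offspring are produced in this cross.
normal-tailed: 2 out of 4 → fraction 1/2
Expected count = 1/2 × 372 = 186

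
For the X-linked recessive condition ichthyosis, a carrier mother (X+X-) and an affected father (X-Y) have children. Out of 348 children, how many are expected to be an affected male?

Cross: X+X- × X-Y
Offspring: 1 X+X-, 1 X+Y, 1 X-X-, 1 X-Y
Probability of an affected male: 1/4
Expected count = 1/4 × 348 = 87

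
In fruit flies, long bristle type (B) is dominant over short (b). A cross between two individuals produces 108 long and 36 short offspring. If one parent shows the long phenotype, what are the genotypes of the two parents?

Observed offspring: 108 long, 36 short
The observed ratio simplifies to 3:1. Short (bb) offspring appear, so each parent must contribute one b allele. The parent stated to show long carries B, so it is Bb. The other parent is then either Bb or bb: Bb × bb would give a 1:1 split, whereas Bb × Bb gives 3:1 — matching the data. So both parents are heterozygous (Bb × Bb).
Parent genotypes: Bb × Bb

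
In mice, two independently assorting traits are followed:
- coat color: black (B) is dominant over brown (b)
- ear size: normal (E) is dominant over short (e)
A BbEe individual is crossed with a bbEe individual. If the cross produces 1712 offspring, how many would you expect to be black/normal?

Dihybrid cross BbEe × bbEe — consider each gene separately:
coat color: Bb × bb → 2 Bb, 2 bb → 2 B_ : 2 bb (out of 4)
ear size: Ee × Ee → 1 EE, 2 Ee, 1 ee → 3 E_ : 1 ee (out of 4)
Combine (counts out of 4 × 4 = 16): black/normal (B_E_) = 2×3 = 6; black/short (B_ee) = 2×1 = 2; brown/normal (bbE_) = 2×3 = 6; brown/short (bbee) = 2×1 = 2
Phenotype counts (out of 16): 6 black/normal, 2 black/short, 6 brown/normal, 2 brown/short
black/normal: 6 out of 16 → fraction 3/8
Expected count = 3/8 × 1712 = 642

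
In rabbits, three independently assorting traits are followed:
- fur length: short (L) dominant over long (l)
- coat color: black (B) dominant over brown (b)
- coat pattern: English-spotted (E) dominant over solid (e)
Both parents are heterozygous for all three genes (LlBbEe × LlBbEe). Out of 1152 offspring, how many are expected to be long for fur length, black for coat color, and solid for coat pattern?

Trihybrid cross: LlBbEe × LlBbEe
Each trait segregates independently with a 3:1 phenotypic ratio, so each gene contributes 3/4 (dominant) or 1/4 (recessive).
Target: long (fur length), black (coat color), solid (coat pattern)
Probability = product of independent per-trait probabilities
= 1/4 × 3/4 × 1/4 = 3/64
Expected count = 3/64 × 1152 = 54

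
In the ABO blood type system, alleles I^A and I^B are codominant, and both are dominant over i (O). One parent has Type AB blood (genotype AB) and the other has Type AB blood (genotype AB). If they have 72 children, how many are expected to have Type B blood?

Cross: AB × AB
Possible offspring genotypes: 1 AA, 2 AB, 1 BB
Blood type counts: 1 Type A, 2 Type AB, 1 Type B
Probability of Type B: 1/4
Expected count = 1/4 × 72 = 18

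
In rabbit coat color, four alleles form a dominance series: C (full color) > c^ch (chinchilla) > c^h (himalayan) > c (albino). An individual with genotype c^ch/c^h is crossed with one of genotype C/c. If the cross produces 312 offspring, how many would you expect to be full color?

Cross: c^ch/c^h × C/c
Allele dominance: C > c^ch > c^h > c
Offspring genotypes: 1 C/c^ch, 1 c^ch/c, 1 C/c^h, 1 c^h/c
Phenotype counts: 2 full color, 1 chinchilla, 1 himalayan
full color: 2 out of 4 → fraction 1/2
Expected count = 1/2 × 312 = 156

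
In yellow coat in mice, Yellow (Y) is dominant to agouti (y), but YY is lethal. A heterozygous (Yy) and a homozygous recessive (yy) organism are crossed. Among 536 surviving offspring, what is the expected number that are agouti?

Cross: Yy × yy
Punnett square offspring (before lethality): 2 Yy, 2 yy
No YY offspring are produced in this cross.
agouti: 2 out of 4 → fraction 1/2
Expected count = 1/2 × 536 = 268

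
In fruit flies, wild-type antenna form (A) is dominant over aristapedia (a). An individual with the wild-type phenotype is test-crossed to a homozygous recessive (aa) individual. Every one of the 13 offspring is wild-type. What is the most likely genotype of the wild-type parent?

Test cross: ? × aa
All offspring are wild-type.
If the unknown parent were heterozygous (Aa), about half of 13 offspring would be aristapedia; none are. The unknown parent is most likely homozygous dominant (AA).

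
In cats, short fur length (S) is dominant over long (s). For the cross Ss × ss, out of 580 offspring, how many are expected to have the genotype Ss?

Punnett square for Ss × ss:
Offspring genotypes: 2 Ss, 2 ss
Total offspring: 4
Count with target: 2
Probability: 2/4 = 1/2
Expected count = 1/2 × 580 = 290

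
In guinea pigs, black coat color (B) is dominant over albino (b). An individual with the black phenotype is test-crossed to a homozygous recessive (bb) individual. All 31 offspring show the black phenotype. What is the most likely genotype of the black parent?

Test cross: ? × bb
All offspring are black.
If the unknown parent were heterozygous (Bb), about half of 31 offspring would be albino; none are. The unknown parent is most likely homozygous dominant (BB).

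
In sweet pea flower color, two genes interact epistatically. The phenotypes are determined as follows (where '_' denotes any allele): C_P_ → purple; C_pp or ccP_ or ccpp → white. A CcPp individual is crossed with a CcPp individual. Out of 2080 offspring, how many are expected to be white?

Cross: CcPp × CcPp — consider each gene separately:
C gene: Cc × Cc → 1 CC, 2 Cc, 1 cc → 3 C_ : 1 cc (out of 4)
P gene: Pp × Pp → 1 PP, 2 Pp, 1 pp → 3 P_ : 1 pp (out of 4)
Genotype classes (out of 4 × 4 = 16): C_P_ = 3×3 = 9; C_pp = 3×1 = 3; ccP_ = 1×3 = 3; ccpp = 1×1 = 1
Apply the phenotype rules: C_P_ (9) → purple; C_pp (3) + ccP_ (3) + ccpp (1) → white
Phenotype counts (out of 16): 9 purple, 7 white
white: 7 out of 16 → fraction 7/16
Expected count = 7/16 × 2080 = 910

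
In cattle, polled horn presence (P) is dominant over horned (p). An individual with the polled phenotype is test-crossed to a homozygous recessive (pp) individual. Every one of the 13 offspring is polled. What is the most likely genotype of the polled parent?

Test cross: ? × pp
All offspring are polled.
If the unknown parent were heterozygous (Pp), about half of 13 offspring would be horned; none are. The unknown parent is most likely homozygous dominant (PP).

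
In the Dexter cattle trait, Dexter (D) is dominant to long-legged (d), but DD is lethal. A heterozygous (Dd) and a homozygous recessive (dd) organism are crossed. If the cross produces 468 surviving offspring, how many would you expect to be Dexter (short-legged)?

Cross: Dd × dd
Punnett square offspring (before lethality): 2 Dd, 2 dd
No DD offspring are produced in this cross.
Dexter (short-legged): 2 out of 4 → fraction 1/2
Expected count = 1/2 × 468 = 234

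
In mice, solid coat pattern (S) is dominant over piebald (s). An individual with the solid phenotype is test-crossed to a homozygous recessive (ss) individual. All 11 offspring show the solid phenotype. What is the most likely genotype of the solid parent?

Test cross: ? × ss
All offspring are solid.
If the unknown parent were heterozygous (Ss), about half of 11 offspring would be piebald; none are. The unknown parent is most likely homozygous dominant (SS).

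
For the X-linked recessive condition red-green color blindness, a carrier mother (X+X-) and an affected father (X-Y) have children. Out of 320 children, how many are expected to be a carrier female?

Cross: X+X- × X-Y
Offspring: 1 X+X-, 1 X+Y, 1 X-X-, 1 X-Y
Probability of a carrier female: 1/4
Expected count = 1/4 × 320 = 80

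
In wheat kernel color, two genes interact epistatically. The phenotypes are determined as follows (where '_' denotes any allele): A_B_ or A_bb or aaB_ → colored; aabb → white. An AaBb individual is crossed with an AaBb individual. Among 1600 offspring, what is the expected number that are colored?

Cross: AaBb × AaBb — consider each gene separately:
A gene: Aa × Aa → 1 AA, 2 Aa, 1 aa → 3 A_ : 1 aa (out of 4)
B gene: Bb × Bb → 1 BB, 2 Bb, 1 bb → 3 B_ : 1 bb (out of 4)
Genotype classes (out of 4 × 4 = 16): A_B_ = 3×3 = 9; A_bb = 3×1 = 3; aaB_ = 1×3 = 3; aabb = 1×1 = 1
Apply the phenotype rules: A_B_ (9) + A_bb (3) + aaB_ (3) → colored; aabb (1) → white
Phenotype counts (out of 16): 15 colored, 1 white
colored: 15 out of 16 → fraction 15/16
Expected count = 15/16 × 1600 = 1500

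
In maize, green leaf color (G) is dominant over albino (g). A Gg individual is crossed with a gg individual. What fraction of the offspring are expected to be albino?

Punnett square for Gg × gg:
Offspring genotypes: 2 Gg, 2 gg
green: 2, albino: 2
albino: 2 out of 4
Probability: 2/4 = 1/2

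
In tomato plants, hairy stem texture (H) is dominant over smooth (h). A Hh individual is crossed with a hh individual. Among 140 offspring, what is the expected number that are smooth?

Punnett square for Hh × hh:
Offspring genotypes: 2 Hh, 2 hh
hairy: 2, smooth: 2
smooth: 2 out of 4 → fraction 1/2
Expected count = 1/2 × 140 = 70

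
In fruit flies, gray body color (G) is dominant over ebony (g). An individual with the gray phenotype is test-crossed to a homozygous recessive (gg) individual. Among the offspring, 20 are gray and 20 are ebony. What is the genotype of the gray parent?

Test cross: ? × gg
Offspring: 20 gray, 20 ebony — approximately 1:1.
A 1:1 ratio in a test cross indicates the unknown parent is heterozygous (Gg).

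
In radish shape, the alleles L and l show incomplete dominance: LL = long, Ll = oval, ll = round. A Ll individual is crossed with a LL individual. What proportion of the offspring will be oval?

Punnett square for Ll × LL:
Offspring genotypes: 2 LL, 2 Ll
Phenotype counts: 2 long, 2 oval
oval: 2 out of 4
Probability: 2/4 = 1/2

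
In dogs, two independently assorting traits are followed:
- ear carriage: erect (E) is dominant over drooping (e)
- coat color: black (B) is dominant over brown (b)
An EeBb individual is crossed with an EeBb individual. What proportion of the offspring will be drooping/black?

Dihybrid cross EeBb × EeBb — consider each gene separately:
ear carriage: Ee × Ee → 1 EE, 2 Ee, 1 ee → 3 E_ : 1 ee (out of 4)
coat color: Bb × Bb → 1 BB, 2 Bb, 1 bb → 3 B_ : 1 bb (out of 4)
Combine (counts out of 4 × 4 = 16): erect/black (E_B_) = 3×3 = 9; erect/brown (E_bb) = 3×1 = 3; drooping/black (eeB_) = 1×3 = 3; drooping/brown (eebb) = 1×1 = 1
Phenotype counts (out of 16): 9 erect/black, 3 erect/brown, 3 drooping/black, 1 drooping/brown
drooping/black: 3 out of 16
Probability: 3/16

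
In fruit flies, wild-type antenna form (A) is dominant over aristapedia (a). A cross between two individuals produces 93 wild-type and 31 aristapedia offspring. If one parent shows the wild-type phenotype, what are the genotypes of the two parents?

Observed offspring: 93 wild-type, 31 aristapedia
The observed ratio simplifies to 3:1. Aristapedia (aa) offspring appear, so each parent must contribute one a allele. The parent stated to show wild-type carries A, so it is Aa. The other parent is then either Aa or aa: Aa × aa would give a 1:1 split, whereas Aa × Aa gives 3:1 — matching the data. So both parents are heterozygous (Aa × Aa).
Parent genotypes: Aa × Aa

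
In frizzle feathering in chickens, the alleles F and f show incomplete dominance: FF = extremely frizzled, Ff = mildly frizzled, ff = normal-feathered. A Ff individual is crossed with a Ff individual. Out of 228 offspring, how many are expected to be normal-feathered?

Punnett square for Ff × Ff:
Offspring genotypes: 1 FF, 2 Ff, 1 ff
Phenotype counts: 1 extremely frizzled, 2 mildly frizzled, 1 normal-feathered
normal-feathered: 1 out of 4 → fraction 1/4
Expected count = 1/4 × 228 = 57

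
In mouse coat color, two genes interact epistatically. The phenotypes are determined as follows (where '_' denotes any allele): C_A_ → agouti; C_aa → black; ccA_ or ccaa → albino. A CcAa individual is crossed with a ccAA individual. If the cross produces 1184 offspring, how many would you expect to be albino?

Cross: CcAa × ccAA — consider each gene separately:
C gene: Cc × cc → 2 Cc, 2 cc → 2 C_ : 2 cc (out of 4)
A gene: Aa × AA → 2 AA, 2 Aa → 4 A_ (out of 4)
Genotype classes (out of 4 × 4 = 16): C_A_ = 2×4 = 8; ccA_ = 2×4 = 8
Apply the phenotype rules: C_A_ (8) → agouti; ccA_ (8) → albino
Phenotype counts (out of 16): 8 agouti, 8 albino
albino: 8 out of 16 → fraction 1/2
Expected count = 1/2 × 1184 = 592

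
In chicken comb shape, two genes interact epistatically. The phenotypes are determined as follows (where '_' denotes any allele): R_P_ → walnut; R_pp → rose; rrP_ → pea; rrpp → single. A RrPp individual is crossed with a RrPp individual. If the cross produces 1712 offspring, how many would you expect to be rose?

Cross: RrPp × RrPp — consider each gene separately:
R gene: Rr × Rr → 1 RR, 2 Rr, 1 rr → 3 R_ : 1 rr (out of 4)
P gene: Pp × Pp → 1 PP, 2 Pp, 1 pp → 3 P_ : 1 pp (out of 4)
Genotype classes (out of 4 × 4 = 16): R_P_ = 3×3 = 9; R_pp = 3×1 = 3; rrP_ = 1×3 = 3; rrpp = 1×1 = 1
Apply the phenotype rules: R_P_ (9) → walnut; R_pp (3) → rose; rrP_ (3) → pea; rrpp (1) → single
Phenotype counts (out of 16): 9 walnut, 3 rose, 3 pea, 1 single
rose: 3 out of 16 → fraction 3/16
Expected count = 3/16 × 1712 = 321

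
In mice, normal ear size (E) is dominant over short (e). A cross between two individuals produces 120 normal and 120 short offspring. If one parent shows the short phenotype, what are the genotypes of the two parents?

Observed offspring: 120 normal, 120 short
The observed ratio simplifies to 1:1. One parent shows short, so its genotype must be ee. A 1:1 offspring split requires the other parent to be heterozygous (Ee).
Parent genotypes: ee × Ee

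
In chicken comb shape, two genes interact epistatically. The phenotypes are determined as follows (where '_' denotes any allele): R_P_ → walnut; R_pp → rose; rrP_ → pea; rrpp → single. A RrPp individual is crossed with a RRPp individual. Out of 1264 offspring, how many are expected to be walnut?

Cross: RrPp × RRPp — consider each gene separately:
R gene: Rr × RR → 2 RR, 2 Rr → 4 R_ (out of 4)
P gene: Pp × Pp → 1 PP, 2 Pp, 1 pp → 3 P_ : 1 pp (out of 4)
Genotype classes (out of 4 × 4 = 16): R_P_ = 4×3 = 12; R_pp = 4×1 = 4
Apply the phenotype rules: R_P_ (12) → walnut; R_pp (4) → rose
Phenotype counts (out of 16): 12 walnut, 4 rose
walnut: 12 out of 16 → fraction 3/4
Expected count = 3/4 × 1264 = 948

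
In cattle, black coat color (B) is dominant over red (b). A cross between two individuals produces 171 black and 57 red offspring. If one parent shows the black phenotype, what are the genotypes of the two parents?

Observed offspring: 171 black, 57 red
The observed ratio simplifies to 3:1. Red (bb) offspring appear, so each parent must contribute one b allele. The parent stated to show black carries B, so it is Bb. The other parent is then either Bb or bb: Bb × bb would give a 1:1 split, whereas Bb × Bb gives 3:1 — matching the data. So both parents are heterozygous (Bb × Bb).
Parent genotypes: Bb × Bb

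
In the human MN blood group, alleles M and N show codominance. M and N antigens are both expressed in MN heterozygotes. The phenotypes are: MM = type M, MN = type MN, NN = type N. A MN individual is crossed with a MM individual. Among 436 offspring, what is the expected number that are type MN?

Punnett square for MN × MM:
Offspring genotypes: 2 MM, 2 MN
Phenotype counts: 2 type M, 2 type MN
type MN: 2 out of 4 → fraction 1/2
Expected count = 1/2 × 436 = 218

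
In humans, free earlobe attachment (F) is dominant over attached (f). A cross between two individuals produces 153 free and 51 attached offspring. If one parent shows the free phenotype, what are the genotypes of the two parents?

Observed offspring: 153 free, 51 attached
The observed ratio simplifies to 3:1. Attached (ff) offspring appear, so each parent must contribute one f allele. The parent stated to show free carries F, so it is Ff. The other parent is then either Ff or ff: Ff × ff would give a 1:1 split, whereas Ff × Ff gives 3:1 — matching the data. So both parents are heterozygous (Ff × Ff).
Parent genotypes: Ff × Ff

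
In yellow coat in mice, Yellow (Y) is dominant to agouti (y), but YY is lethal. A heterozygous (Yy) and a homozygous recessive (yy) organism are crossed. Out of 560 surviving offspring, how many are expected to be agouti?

Cross: Yy × yy
Punnett square offspring (before lethality): 2 Yy, 2 yy
No YY offspring are produced in this cross.
agouti: 2 out of 4 → fraction 1/2
Expected count = 1/2 × 560 = 280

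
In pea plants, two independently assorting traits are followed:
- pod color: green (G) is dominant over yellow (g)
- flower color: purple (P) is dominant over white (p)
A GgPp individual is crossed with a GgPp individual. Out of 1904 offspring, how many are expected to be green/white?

Dihybrid cross GgPp × GgPp — consider each gene separately:
pod color: Gg × Gg → 1 GG, 2 Gg, 1 gg → 3 G_ : 1 gg (out of 4)
flower color: Pp × Pp → 1 PP, 2 Pp, 1 pp → 3 P_ : 1 pp (out of 4)
Combine (counts out of 4 × 4 = 16): green/purple (G_P_) = 3×3 = 9; green/white (G_pp) = 3×1 = 3; yellow/purple (ggP_) = 1×3 = 3; yellow/white (ggpp) = 1×1 = 1
Phenotype counts (out of 16): 9 green/purple, 3 green/white, 3 yellow/purple, 1 yellow/white
green/white: 3 out of 16 → fraction 3/16
Expected count = 3/16 × 1904 = 357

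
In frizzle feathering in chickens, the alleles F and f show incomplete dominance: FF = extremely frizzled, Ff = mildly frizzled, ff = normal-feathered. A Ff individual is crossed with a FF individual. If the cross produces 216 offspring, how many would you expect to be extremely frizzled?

Punnett square for Ff × FF:
Offspring genotypes: 2 FF, 2 Ff
Phenotype counts: 2 extremely frizzled, 2 mildly frizzled
extremely frizzled: 2 out of 4 → fraction 1/2
Expected count = 1/2 × 216 = 108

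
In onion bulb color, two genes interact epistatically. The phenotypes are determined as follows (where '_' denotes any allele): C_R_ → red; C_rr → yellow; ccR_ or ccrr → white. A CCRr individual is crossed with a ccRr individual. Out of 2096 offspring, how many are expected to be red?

Cross: CCRr × ccRr — consider each gene separately:
C gene: CC × cc → 4 Cc → 4 C_ (out of 4)
R gene: Rr × Rr → 1 RR, 2 Rr, 1 rr → 3 R_ : 1 rr (out of 4)
Genotype classes (out of 4 × 4 = 16): C_R_ = 4×3 = 12; C_rr = 4×1 = 4
Apply the phenotype rules: C_R_ (12) → red; C_rr (4) → yellow
Phenotype counts (out of 16): 12 red, 4 yellow
red: 12 out of 16 → fraction 3/4
Expected count = 3/4 × 2096 = 1572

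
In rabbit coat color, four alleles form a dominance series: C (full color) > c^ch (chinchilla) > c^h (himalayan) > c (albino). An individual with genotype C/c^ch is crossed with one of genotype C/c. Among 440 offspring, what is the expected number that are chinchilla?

Cross: C/c^ch × C/c
Allele dominance: C > c^ch > c^h > c
Offspring genotypes: 1 C/C, 1 C/c, 1 C/c^ch, 1 c^ch/c
Phenotype counts: 3 full color, 1 chinchilla
chinchilla: 1 out of 4 → fraction 1/4
Expected count = 1/4 × 440 = 110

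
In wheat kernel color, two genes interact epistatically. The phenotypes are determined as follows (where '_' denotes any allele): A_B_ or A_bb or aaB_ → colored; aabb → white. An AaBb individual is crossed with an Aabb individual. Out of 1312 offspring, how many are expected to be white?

Cross: AaBb × Aabb — consider each gene separately:
A gene: Aa × Aa → 1 AA, 2 Aa, 1 aa → 3 A_ : 1 aa (out of 4)
B gene: Bb × bb → 2 Bb, 2 bb → 2 B_ : 2 bb (out of 4)
Genotype classes (out of 4 × 4 = 16): A_B_ = 3×2 = 6; A_bb = 3×2 = 6; aaB_ = 1×2 = 2; aabb = 1×2 = 2
Apply the phenotype rules: A_B_ (6) + A_bb (6) + aaB_ (2) → colored; aabb (2) → white
Phenotype counts (out of 16): 14 colored, 2 white
white: 2 out of 16 → fraction 1/8
Expected count = 1/8 × 1312 = 164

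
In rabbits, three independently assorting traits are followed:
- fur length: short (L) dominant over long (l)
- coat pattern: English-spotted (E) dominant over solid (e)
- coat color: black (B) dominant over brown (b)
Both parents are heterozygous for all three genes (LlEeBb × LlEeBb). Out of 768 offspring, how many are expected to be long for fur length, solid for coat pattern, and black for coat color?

Trihybrid cross: LlEeBb × LlEeBb
Each trait segregates independently with a 3:1 phenotypic ratio, so each gene contributes 3/4 (dominant) or 1/4 (recessive).
Target: long (fur length), solid (coat pattern), black (coat color)
Probability = product of independent per-trait probabilities
= 1/4 × 1/4 × 3/4 = 3/64
Expected count = 3/64 × 768 = 36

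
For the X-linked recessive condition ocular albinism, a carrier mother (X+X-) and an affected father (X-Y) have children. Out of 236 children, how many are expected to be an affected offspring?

Cross: X+X- × X-Y
Offspring: 1 X+X-, 1 X+Y, 1 X-X-, 1 X-Y
Probability of an affected offspring: 2/4 = 1/2
Expected count = 1/2 × 236 = 118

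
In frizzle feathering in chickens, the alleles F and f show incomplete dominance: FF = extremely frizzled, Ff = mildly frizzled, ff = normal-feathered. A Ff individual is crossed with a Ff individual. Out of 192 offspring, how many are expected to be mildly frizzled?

Punnett square for Ff × Ff:
Offspring genotypes: 1 FF, 2 Ff, 1 ff
Phenotype counts: 1 extremely frizzled, 2 mildly frizzled, 1 normal-feathered
mildly frizzled: 2 out of 4 → fraction 1/2
Expected count = 1/2 × 192 = 96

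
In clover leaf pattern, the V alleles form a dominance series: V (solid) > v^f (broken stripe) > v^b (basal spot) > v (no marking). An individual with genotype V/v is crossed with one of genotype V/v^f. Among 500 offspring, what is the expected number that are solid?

Cross: V/v × V/v^f
Allele dominance: V > v^f > v^b > v
Offspring genotypes: 1 V/V, 1 V/v^f, 1 V/v, 1 v^f/v
Phenotype counts: 3 solid, 1 broken stripe
solid: 3 out of 4 → fraction 3/4
Expected count = 3/4 × 500 = 375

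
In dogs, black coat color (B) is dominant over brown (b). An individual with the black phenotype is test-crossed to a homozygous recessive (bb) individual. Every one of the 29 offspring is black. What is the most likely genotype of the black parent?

Test cross: ? × bb
All offspring are black.
If the unknown parent were heterozygous (Bb), about half of 29 offspring would be brown; none are. The unknown parent is most likely homozygous dominant (BB).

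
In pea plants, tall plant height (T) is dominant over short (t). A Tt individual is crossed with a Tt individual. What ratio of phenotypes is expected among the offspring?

Punnett square for Tt × Tt:
Offspring genotypes: 1 TT, 2 Tt, 1 tt
tall: 3, short: 1
Ratio: 3:1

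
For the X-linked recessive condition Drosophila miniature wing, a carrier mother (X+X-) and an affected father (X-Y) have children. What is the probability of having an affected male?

Cross: X+X- × X-Y
Offspring: 1 X+X-, 1 X+Y, 1 X-X-, 1 X-Y
Probability of an affected male: 1/4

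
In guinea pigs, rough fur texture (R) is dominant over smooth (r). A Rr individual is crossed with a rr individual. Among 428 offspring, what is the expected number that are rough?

Punnett square for Rr × rr:
Offspring genotypes: 2 Rr, 2 rr
rough: 2, smooth: 2
rough: 2 out of 4 → fraction 1/2
Expected count = 1/2 × 428 = 214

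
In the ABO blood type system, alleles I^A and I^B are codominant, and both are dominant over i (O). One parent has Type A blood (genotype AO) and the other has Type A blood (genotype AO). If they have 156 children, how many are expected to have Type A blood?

Cross: AO × AO
Possible offspring genotypes: 1 AA, 2 AO, 1 OO
Blood type counts: 3 Type A, 1 Type O
Probability of Type A: 3/4
Expected count = 3/4 × 156 = 117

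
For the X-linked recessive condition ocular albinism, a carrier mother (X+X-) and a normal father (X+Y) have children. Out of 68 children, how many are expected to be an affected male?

Cross: X+X- × X+Y
Offspring: 1 X+X+, 1 X+Y, 1 X+X-, 1 X-Y
Probability of an affected male: 1/4
Expected count = 1/4 × 68 = 17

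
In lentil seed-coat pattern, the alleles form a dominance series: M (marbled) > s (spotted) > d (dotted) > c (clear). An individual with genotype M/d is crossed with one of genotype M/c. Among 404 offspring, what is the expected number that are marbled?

Cross: M/d × M/c
Allele dominance: M > s > d > c
Offspring genotypes: 1 M/M, 1 M/c, 1 M/d, 1 d/c
Phenotype counts: 3 marbled, 1 dotted
marbled: 3 out of 4 → fraction 3/4
Expected count = 3/4 × 404 = 303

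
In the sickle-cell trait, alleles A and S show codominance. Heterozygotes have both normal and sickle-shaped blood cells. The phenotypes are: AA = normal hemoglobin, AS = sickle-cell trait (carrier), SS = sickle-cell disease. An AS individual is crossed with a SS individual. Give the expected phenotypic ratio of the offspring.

Punnett square for AS × SS:
Offspring genotypes: 2 AS, 2 SS
Phenotype counts: 2 sickle-cell trait (carrier), 2 sickle-cell disease
Ratio: 1 sickle-cell trait (carrier) : 1 sickle-cell disease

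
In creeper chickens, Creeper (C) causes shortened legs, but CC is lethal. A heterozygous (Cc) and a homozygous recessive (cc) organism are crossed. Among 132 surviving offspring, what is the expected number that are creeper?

Cross: Cc × cc
Punnett square offspring (before lethality): 2 Cc, 2 cc
No CC offspring are produced in this cross.
creeper: 2 out of 4 → fraction 1/2
Expected count = 1/2 × 132 = 66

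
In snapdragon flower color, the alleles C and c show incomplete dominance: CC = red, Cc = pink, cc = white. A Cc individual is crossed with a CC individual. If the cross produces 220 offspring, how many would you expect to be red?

Punnett square for Cc × CC:
Offspring genotypes: 2 CC, 2 Cc
Phenotype counts: 2 red, 2 pink
red: 2 out of 4 → fraction 1/2
Expected count = 1/2 × 220 = 110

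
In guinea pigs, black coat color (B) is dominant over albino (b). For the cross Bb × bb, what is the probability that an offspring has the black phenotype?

Punnett square for Bb × bb:
Offspring genotypes: 2 Bb, 2 bb
Total offspring: 4
Count with target: 2
Probability: 2/4 = 1/2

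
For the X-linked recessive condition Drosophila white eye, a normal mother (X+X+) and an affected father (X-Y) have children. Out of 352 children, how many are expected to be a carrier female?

Cross: X+X+ × X-Y
Offspring: 2 X+X-, 2 X+Y
Probability of a carrier female: 2/4 = 1/2
Expected count = 1/2 × 352 = 176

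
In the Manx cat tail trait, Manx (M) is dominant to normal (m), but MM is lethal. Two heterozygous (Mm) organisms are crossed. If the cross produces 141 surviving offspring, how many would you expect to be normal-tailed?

Cross: Mm × Mm
Punnett square offspring (before lethality): 1 MM, 2 Mm, 1 mm
The MM genotype is lethal (embryos die); surviving offspring: 2 Mm, 1 mm
normal-tailed: 1 out of 3 → fraction 1/3
Expected count = 1/3 × 141 = 47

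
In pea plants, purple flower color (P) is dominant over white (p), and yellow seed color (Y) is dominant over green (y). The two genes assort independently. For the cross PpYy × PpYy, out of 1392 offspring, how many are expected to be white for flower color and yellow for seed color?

Dihybrid cross PpYy × PpYy — consider each gene separately:
flower color: Pp × Pp → 1 PP, 2 Pp, 1 pp → 3 P_ : 1 pp (out of 4)
seed color: Yy × Yy → 1 YY, 2 Yy, 1 yy → 3 Y_ : 1 yy (out of 4)
Looking for: white (pp) and yellow (Y_)
P(white) = 1/4, P(yellow) = 3/4
P(both) = 1/4 × 3/4 = 3/16
Expected count = 3/16 × 1392 = 261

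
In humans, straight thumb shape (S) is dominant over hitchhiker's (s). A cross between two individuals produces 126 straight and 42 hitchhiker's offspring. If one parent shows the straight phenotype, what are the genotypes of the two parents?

Observed offspring: 126 straight, 42 hitchhiker's
The observed ratio simplifies to 3:1. Hitchhiker's (ss) offspring appear, so each parent must contribute one s allele. The parent stated to show straight carries S, so it is Ss. The other parent is then either Ss or ss: Ss × ss would give a 1:1 split, whereas Ss × Ss gives 3:1 — matching the data. So both parents are heterozygous (Ss × Ss).
Parent genotypes: Ss × Ss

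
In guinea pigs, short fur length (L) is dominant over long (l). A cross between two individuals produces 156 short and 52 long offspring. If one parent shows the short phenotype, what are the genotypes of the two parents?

Observed offspring: 156 short, 52 long
The observed ratio simplifies to 3:1. Long (ll) offspring appear, so each parent must contribute one l allele. The parent stated to show short carries L, so it is Ll. The other parent is then either Ll or ll: Ll × ll would give a 1:1 split, whereas Ll × Ll gives 3:1 — matching the data. So both parents are heterozygous (Ll × Ll).
Parent genotypes: Ll × Ll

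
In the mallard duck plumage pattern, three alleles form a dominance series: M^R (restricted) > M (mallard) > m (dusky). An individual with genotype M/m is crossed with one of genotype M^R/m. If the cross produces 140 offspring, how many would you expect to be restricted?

Cross: M/m × M^R/m
Allele dominance: M^R > M > m
Offspring genotypes: 1 M^R/M, 1 M/m, 1 M^R/m, 1 m/m
Phenotype counts: 2 restricted, 1 mallard, 1 dusky
restricted: 2 out of 4 → fraction 1/2
Expected count = 1/2 × 140 = 70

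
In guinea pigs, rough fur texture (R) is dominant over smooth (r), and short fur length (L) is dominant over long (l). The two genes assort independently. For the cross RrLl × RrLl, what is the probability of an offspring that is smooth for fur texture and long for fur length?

Dihybrid cross RrLl × RrLl — consider each gene separately:
fur texture: Rr × Rr → 1 RR, 2 Rr, 1 rr → 3 R_ : 1 rr (out of 4)
fur length: Ll × Ll → 1 LL, 2 Ll, 1 ll → 3 L_ : 1 ll (out of 4)
Looking for: smooth (rr) and long (ll)
P(smooth) = 1/4, P(long) = 1/4
P(both) = 1/4 × 1/4 = 1/16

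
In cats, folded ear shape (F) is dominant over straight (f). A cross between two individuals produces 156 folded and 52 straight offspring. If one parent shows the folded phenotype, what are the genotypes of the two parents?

Observed offspring: 156 folded, 52 straight
The observed ratio simplifies to 3:1. Straight (ff) offspring appear, so each parent must contribute one f allele. The parent stated to show folded carries F, so it is Ff. The other parent is then either Ff or ff: Ff × ff would give a 1:1 split, whereas Ff × Ff gives 3:1 — matching the data. So both parents are heterozygous (Ff × Ff).
Parent genotypes: Ff × Ff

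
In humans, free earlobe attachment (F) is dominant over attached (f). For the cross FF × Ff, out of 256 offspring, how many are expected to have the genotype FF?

Punnett square for FF × Ff:
Offspring genotypes: 2 FF, 2 Ff
Total offspring: 4
Count with target: 2
Probability: 2/4 = 1/2
Expected count = 1/2 × 256 = 128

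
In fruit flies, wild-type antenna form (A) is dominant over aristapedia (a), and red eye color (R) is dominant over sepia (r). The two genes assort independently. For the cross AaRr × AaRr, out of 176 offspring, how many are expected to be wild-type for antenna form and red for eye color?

Dihybrid cross AaRr × AaRr — consider each gene separately:
antenna form: Aa × Aa → 1 AA, 2 Aa, 1 aa → 3 A_ : 1 aa (out of 4)
eye color: Rr × Rr → 1 RR, 2 Rr, 1 rr → 3 R_ : 1 rr (out of 4)
Looking for: wild-type (A_) and red (R_)
P(wild-type) = 3/4, P(red) = 3/4
P(both) = 3/4 × 3/4 = 9/16
Expected count = 9/16 × 176 = 99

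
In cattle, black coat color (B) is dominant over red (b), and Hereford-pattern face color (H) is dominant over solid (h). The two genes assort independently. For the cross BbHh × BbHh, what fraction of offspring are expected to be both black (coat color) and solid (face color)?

Dihybrid cross BbHh × BbHh — consider each gene separately:
coat color: Bb × Bb → 1 BB, 2 Bb, 1 bb → 3 B_ : 1 bb (out of 4)
face color: Hh × Hh → 1 HH, 2 Hh, 1 hh → 3 H_ : 1 hh (out of 4)
Looking for: black (B_) and solid (hh)
P(black) = 3/4, P(solid) = 1/4
P(both) = 3/4 × 1/4 = 3/16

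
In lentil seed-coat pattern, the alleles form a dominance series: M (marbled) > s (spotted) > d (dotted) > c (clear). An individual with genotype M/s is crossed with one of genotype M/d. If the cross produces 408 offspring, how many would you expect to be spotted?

Cross: M/s × M/d
Allele dominance: M > s > d > c
Offspring genotypes: 1 M/M, 1 M/d, 1 M/s, 1 s/d
Phenotype counts: 3 marbled, 1 spotted
spotted: 1 out of 4 → fraction 1/4
Expected count = 1/4 × 408 = 102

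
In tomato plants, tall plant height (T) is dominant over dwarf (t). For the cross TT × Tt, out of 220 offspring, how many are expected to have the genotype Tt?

Punnett square for TT × Tt:
Offspring genotypes: 2 TT, 2 Tt
Total offspring: 4
Count with target: 2
Probability: 2/4 = 1/2
Expected count = 1/2 × 220 = 110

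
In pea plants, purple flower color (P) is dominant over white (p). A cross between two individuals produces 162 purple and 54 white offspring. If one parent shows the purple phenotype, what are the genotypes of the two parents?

Observed offspring: 162 purple, 54 white
The observed ratio simplifies to 3:1. White (pp) offspring appear, so each parent must contribute one p allele. The parent stated to show purple carries P, so it is Pp. The other parent is then either Pp or pp: Pp × pp would give a 1:1 split, whereas Pp × Pp gives 3:1 — matching the data. So both parents are heterozygous (Pp × Pp).
Parent genotypes: Pp × Pp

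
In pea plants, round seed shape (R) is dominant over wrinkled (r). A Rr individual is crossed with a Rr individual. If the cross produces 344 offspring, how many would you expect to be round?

Punnett square for Rr × Rr:
Offspring genotypes: 1 RR, 2 Rr, 1 rr
round: 3, wrinkled: 1
round: 3 out of 4 → fraction 3/4
Expected count = 3/4 × 344 = 258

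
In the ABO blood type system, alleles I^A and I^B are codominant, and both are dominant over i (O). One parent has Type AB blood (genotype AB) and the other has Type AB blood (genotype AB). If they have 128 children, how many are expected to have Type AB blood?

Cross: AB × AB
Possible offspring genotypes: 1 AA, 2 AB, 1 BB
Blood type counts: 1 Type A, 2 Type AB, 1 Type B
Probability of Type AB: 2/4 = 1/2
Expected count = 1/2 × 128 = 64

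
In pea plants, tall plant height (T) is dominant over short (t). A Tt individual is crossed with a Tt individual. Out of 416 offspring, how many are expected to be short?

Punnett square for Tt × Tt:
Offspring genotypes: 1 TT, 2 Tt, 1 tt
tall: 3, short: 1
short: 1 out of 4 → fraction 1/4
Expected count = 1/4 × 416 = 104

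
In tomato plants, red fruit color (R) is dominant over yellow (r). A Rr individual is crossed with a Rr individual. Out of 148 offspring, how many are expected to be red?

Punnett square for Rr × Rr:
Offspring genotypes: 1 RR, 2 Rr, 1 rr
red: 3, yellow: 1
red: 3 out of 4 → fraction 3/4
Expected count = 3/4 × 148 = 111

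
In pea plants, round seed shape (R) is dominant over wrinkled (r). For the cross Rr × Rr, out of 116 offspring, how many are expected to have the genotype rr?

Punnett square for Rr × Rr:
Offspring genotypes: 1 RR, 2 Rr, 1 rr
Total offspring: 4
Count with target: 1
Probability: 1/4
Expected count = 1/4 × 116 = 29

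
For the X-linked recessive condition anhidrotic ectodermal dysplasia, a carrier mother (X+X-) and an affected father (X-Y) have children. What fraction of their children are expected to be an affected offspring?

Cross: X+X- × X-Y
Offspring: 1 X+X-, 1 X+Y, 1 X-X-, 1 X-Y
Probability of an affected offspring: 2/4 = 1/2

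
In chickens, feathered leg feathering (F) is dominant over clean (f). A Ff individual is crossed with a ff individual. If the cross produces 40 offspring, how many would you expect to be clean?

Punnett square for Ff × ff:
Offspring genotypes: 2 Ff, 2 ff
feathered: 2, clean: 2
clean: 2 out of 4 → fraction 1/2
Expected count = 1/2 × 40 = 20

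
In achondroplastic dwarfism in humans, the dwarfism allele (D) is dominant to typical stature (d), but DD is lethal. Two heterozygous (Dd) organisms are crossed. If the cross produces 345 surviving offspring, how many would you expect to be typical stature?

Cross: Dd × Dd
Punnett square offspring (before lethality): 1 DD, 2 Dd, 1 dd
The DD genotype is lethal (embryos die); surviving offspring: 2 Dd, 1 dd
typical stature: 1 out of 3 → fraction 1/3
Expected count = 1/3 × 345 = 115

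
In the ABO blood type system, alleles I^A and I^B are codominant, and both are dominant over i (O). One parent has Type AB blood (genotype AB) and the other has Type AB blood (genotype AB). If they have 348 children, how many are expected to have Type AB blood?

Cross: AB × AB
Possible offspring genotypes: 1 AA, 2 AB, 1 BB
Blood type counts: 1 Type A, 2 Type AB, 1 Type B
Probability of Type AB: 2/4 = 1/2
Expected count = 1/2 × 348 = 174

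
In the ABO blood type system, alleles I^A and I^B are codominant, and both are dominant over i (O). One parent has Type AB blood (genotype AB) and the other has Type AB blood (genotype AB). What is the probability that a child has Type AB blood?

Cross: AB × AB
Possible offspring genotypes: 1 AA, 2 AB, 1 BB
Blood type counts: 1 Type A, 2 Type AB, 1 Type B
Probability of Type AB: 2/4 = 1/2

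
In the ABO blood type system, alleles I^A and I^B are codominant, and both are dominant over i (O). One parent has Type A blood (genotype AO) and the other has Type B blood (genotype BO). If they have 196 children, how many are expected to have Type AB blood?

Cross: AO × BO
Possible offspring genotypes: 1 AB, 1 AO, 1 BO, 1 OO
Blood type counts: 1 Type AB, 1 Type A, 1 Type B, 1 Type O
Probability of Type AB: 1/4
Expected count = 1/4 × 196 = 49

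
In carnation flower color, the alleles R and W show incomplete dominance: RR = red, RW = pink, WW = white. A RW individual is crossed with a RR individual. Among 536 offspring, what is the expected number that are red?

Punnett square for RW × RR:
Offspring genotypes: 2 RR, 2 RW
Phenotype counts: 2 red, 2 pink
red: 2 out of 4 → fraction 1/2
Expected count = 1/2 × 536 = 268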